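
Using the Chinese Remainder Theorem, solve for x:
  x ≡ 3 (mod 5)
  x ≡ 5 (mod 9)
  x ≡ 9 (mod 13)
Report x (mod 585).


Moduli 5, 9, 13 are pairwise coprime; by CRT there is a unique solution modulo M = 5 · 9 · 13 = 585.
Solve pairwise, accumulating the modulus:
  Start with x ≡ 3 (mod 5).
  Combine with x ≡ 5 (mod 9): since gcd(5, 9) = 1, we get a unique residue mod 45.
    Write x = 3 + 5·t and substitute into x ≡ 5 (mod 9): 5·t ≡ 5 − 3 = 2 (mod 9).
    The inverse of 5 mod 9 is 2 (since 5·2 = 10 = 1·9 + 1), so t ≡ 2·2 = 4 ≡ 4 (mod 9).
    Then x = 3 + 5·4 = 23, valid modulo lcm(5, 9) = 45: x ≡ 23 (mod 45).
  Combine with x ≡ 9 (mod 13): since gcd(45, 13) = 1, we get a unique residue mod 585.
    Write x = 23 + 45·t and substitute into x ≡ 9 (mod 13): 45·t ≡ 9 − 23 = -14 (mod 13).
    Reduce coefficients mod 13: 6·t ≡ 12 (mod 13).
    The inverse of 6 mod 13 is 11 (since 6·11 = 66 = 5·13 + 1), so t ≡ 11·12 = 132 ≡ 2 (mod 13).
    Then x = 23 + 45·2 = 113, valid modulo lcm(45, 13) = 585: x ≡ 113 (mod 585).
Verify: 113 mod 5 = 3 ✓, 113 mod 9 = 5 ✓, 113 mod 13 = 9 ✓.

x ≡ 113 (mod 585).


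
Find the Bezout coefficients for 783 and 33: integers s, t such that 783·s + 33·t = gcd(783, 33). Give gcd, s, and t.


Euclidean algorithm on (783, 33) — divide until remainder is 0:
  783 = 23 · 33 + 24
  33 = 1 · 24 + 9
  24 = 2 · 9 + 6
  9 = 1 · 6 + 3
  6 = 2 · 3 + 0
gcd(783, 33) = 3.
Track Bezout coefficients alongside the remainders: start with r₀ = 783 = a·1 + b·0 (s = 1, t = 0) and r₁ = 33 = a·0 + b·1 (s = 0, t = 1); each new remainder r_{k+1} = r_{k-1} − q_k·r_k inherits s_{k+1} = s_{k-1} − q_k·s_k, t_{k+1} = t_{k-1} − q_k·t_k, so r_k = a·s_k + b·t_k at every step:
  q = 23: r = 24, s = 1 − 23·0 = 1, t = 0 − 23·1 = -23  (check: 783·1 + 33·(-23) = 24)
  q = 1: r = 9, s = 0 − 1·1 = -1, t = 1 − 1·(-23) = 24  (check: 783·(-1) + 33·24 = 9)
  q = 2: r = 6, s = 1 − 2·(-1) = 3, t = -23 − 2·24 = -71  (check: 783·3 + 33·(-71) = 6)
  q = 1: r = 3, s = -1 − 1·3 = -4, t = 24 − 1·(-71) = 95  (check: 783·(-4) + 33·95 = 3)
The row with r = 3 (the gcd) gives the Bezout coefficients s = -4, t = 95.
Result: 783 · (-4) + 33 · (95) = 3.

gcd(783, 33) = 3; s = -4, t = 95 (check: 783·(-4) + 33·95 = 3).


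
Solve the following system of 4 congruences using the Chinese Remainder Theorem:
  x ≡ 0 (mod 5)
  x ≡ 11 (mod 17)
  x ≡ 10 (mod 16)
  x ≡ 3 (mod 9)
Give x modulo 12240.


Product of moduli M = 5 · 17 · 16 · 9 = 12240.
Merge one congruence at a time:
  Start: x ≡ 0 (mod 5).
  Combine with x ≡ 11 (mod 17); new modulus lcm = 85.
    Write x = 0 + 5·t and substitute into x ≡ 11 (mod 17): 5·t ≡ 11 − 0 = 11 (mod 17).
    The inverse of 5 mod 17 is 7 (since 5·7 = 35 = 2·17 + 1), so t ≡ 7·11 = 77 ≡ 9 (mod 17).
    Then x = 0 + 5·9 = 45, valid modulo lcm(5, 17) = 85: x ≡ 45 (mod 85).
  Combine with x ≡ 10 (mod 16); new modulus lcm = 1360.
    Write x = 45 + 85·t and substitute into x ≡ 10 (mod 16): 85·t ≡ 10 − 45 = -35 (mod 16).
    Reduce coefficients mod 16: 5·t ≡ 13 (mod 16).
    The inverse of 5 mod 16 is 13 (since 5·13 = 65 = 4·16 + 1), so t ≡ 13·13 = 169 ≡ 9 (mod 16).
    Then x = 45 + 85·9 = 810, valid modulo lcm(85, 16) = 1360: x ≡ 810 (mod 1360).
  Combine with x ≡ 3 (mod 9); new modulus lcm = 12240.
    Write x = 810 + 1360·t and substitute into x ≡ 3 (mod 9): 1360·t ≡ 3 − 810 = -807 (mod 9).
    Reduce coefficients mod 9: 1·t ≡ 3 (mod 9).
    So t ≡ 3 (mod 9).
    Then x = 810 + 1360·3 = 4890, valid modulo lcm(1360, 9) = 12240: x ≡ 4890 (mod 12240).
Verify against each original: 4890 mod 5 = 0, 4890 mod 17 = 11, 4890 mod 16 = 10, 4890 mod 9 = 3.

x ≡ 4890 (mod 12240).


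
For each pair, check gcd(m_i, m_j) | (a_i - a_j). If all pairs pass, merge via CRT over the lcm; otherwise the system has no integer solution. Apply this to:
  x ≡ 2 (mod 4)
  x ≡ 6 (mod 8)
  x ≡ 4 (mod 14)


Moduli 4, 8, 14 are not pairwise coprime, so CRT works modulo lcm(m_i) when all pairwise compatibility conditions hold.
Pairwise compatibility: gcd(m_i, m_j) must divide a_i - a_j for every pair.
Merge one congruence at a time:
  Start: x ≡ 2 (mod 4).
  Combine with x ≡ 6 (mod 8): gcd(4, 8) = 4; 6 - 2 = 4, which IS divisible by 4, so compatible.
    Write x = 2 + 4·t and substitute into x ≡ 6 (mod 8): 4·t ≡ 6 − 2 = 4 (mod 8).
    Divide the congruence (and modulus) by g = 4: 1·t ≡ 1 (mod 2).
    So t ≡ 1 (mod 2).
    Then x = 2 + 4·1 = 6, valid modulo lcm(4, 8) = 8: x ≡ 6 (mod 8).
  Combine with x ≡ 4 (mod 14): gcd(8, 14) = 2; 4 - 6 = -2, which IS divisible by 2, so compatible.
    Write x = 6 + 8·t and substitute into x ≡ 4 (mod 14): 8·t ≡ 4 − 6 = -2 (mod 14).
    Divide the congruence (and modulus) by g = 2: 4·t ≡ -1 (mod 7).
    Reduce coefficients mod 7: 4·t ≡ 6 (mod 7).
    The inverse of 4 mod 7 is 2 (since 4·2 = 8 = 1·7 + 1), so t ≡ 2·6 = 12 ≡ 5 (mod 7).
    Then x = 6 + 8·5 = 46, valid modulo lcm(8, 14) = 56: x ≡ 46 (mod 56).
Verify: 46 mod 4 = 2, 46 mod 8 = 6, 46 mod 14 = 4.

x ≡ 46 (mod 56).


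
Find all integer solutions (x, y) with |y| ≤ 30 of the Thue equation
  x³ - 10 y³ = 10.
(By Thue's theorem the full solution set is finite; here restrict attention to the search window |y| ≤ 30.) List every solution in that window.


The equation is x³ - 10y³ = 10. For fixed y, x³ = 10·y³ + 10, so a solution requires the RHS to be a perfect cube.
Strategy: iterate y from -30 to 30, compute RHS = 10·y³ + 10, and check whether it is a (positive or negative) perfect cube.
Check small values of y:
  y = 0: RHS = 10 is not a perfect cube.
  y = 1: RHS = 20 is not a perfect cube.
  y = -1: RHS = 0 = (0)³ ⇒ x = 0 works.
  y = 2: RHS = 90 is not a perfect cube.
  y = -2: RHS = -70 is not a perfect cube.
  y = 3: RHS = 280 is not a perfect cube.
  y = -3: RHS = -260 is not a perfect cube.
Continuing the search up to |y| = 30 finds no further solutions beyond those listed.
Collected solutions: (0, -1).

Solutions (with |y| ≤ 30): (0, -1).


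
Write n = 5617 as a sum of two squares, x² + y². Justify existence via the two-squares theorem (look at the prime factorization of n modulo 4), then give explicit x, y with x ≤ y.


Step 1: Factor n = 5617 = 41 · 137.
Step 2: Check the mod-4 condition on each prime factor: 41 ≡ 1 (mod 4), exponent 1; 137 ≡ 1 (mod 4), exponent 1.
All primes ≡ 3 (mod 4) appear to even exponent (or don't appear), so by the two-squares theorem n IS expressible as a sum of two squares.
Step 3: Build a representation. Here n = 41 · 137 is a product of primes ≡ 1 (mod 4). Each prime p ≡ 1 (mod 4) is itself a sum of two squares; find a² by testing p − a² for a perfect square:
  41: 41 − 1² = 40, 41 − 2² = 37, 41 − 3² = 32, 41 − 4² = 25 = 5² ⇒ 41 = 4² + 5².
  137: 137 − 1² = 136, 137 − 2² = 133, 137 − 3² = 128, 137 − 4² = 121 = 11² ⇒ 137 = 4² + 11².
  Combine using the Brahmagupta–Fibonacci identity (a² + b²)(c² + d²) = (ac − bd)² + (ad + bc)² = (ac + bd)² + (ad − bc)²:
  41 · 137 = 5617: from (4² + 5²)(4² + 11²), take (4·4 − 5·11, 4·11 + 5·4) = (16 − 55, 44 + 20) = (-39, 64); dropping signs (only squares matter) gives (39, 64); check 39² + 64² = 1521 + 4096 = 5617 ✓.
Step 4: Order so x ≤ y and verify: 39² + 64² = 1521 + 4096 = 5617 = n. ✓

n = 5617 = 39² + 64² (one valid representation with x ≤ y).


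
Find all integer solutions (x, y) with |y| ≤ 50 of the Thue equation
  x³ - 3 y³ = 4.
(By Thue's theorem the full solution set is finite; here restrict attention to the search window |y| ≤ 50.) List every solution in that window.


The equation is x³ - 3y³ = 4. For fixed y, x³ = 3·y³ + 4, so a solution requires the RHS to be a perfect cube.
Strategy: iterate y from -50 to 50, compute RHS = 3·y³ + 4, and check whether it is a (positive or negative) perfect cube.
Check small values of y:
  y = 0: RHS = 4 is not a perfect cube.
  y = 1: RHS = 7 is not a perfect cube.
  y = -1: RHS = 1 = (1)³ ⇒ x = 1 works.
  y = 2: RHS = 28 is not a perfect cube.
  y = -2: RHS = -20 is not a perfect cube.
  y = 3: RHS = 85 is not a perfect cube.
  y = -3: RHS = -77 is not a perfect cube.
Continuing the search up to |y| = 50 finds no further solutions beyond those listed.
Collected solutions: (1, -1).

Solutions (with |y| ≤ 50): (1, -1).


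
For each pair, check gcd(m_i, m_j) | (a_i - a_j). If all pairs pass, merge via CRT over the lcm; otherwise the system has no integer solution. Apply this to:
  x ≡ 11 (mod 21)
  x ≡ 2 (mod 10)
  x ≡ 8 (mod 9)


Moduli 21, 10, 9 are not pairwise coprime, so CRT works modulo lcm(m_i) when all pairwise compatibility conditions hold.
Pairwise compatibility: gcd(m_i, m_j) must divide a_i - a_j for every pair.
Merge one congruence at a time:
  Start: x ≡ 11 (mod 21).
  Combine with x ≡ 2 (mod 10): gcd(21, 10) = 1; 2 - 11 = -9, which IS divisible by 1, so compatible.
    Write x = 11 + 21·t and substitute into x ≡ 2 (mod 10): 21·t ≡ 2 − 11 = -9 (mod 10).
    Reduce coefficients mod 10: 1·t ≡ 1 (mod 10).
    So t ≡ 1 (mod 10).
    Then x = 11 + 21·1 = 32, valid modulo lcm(21, 10) = 210: x ≡ 32 (mod 210).
  Combine with x ≡ 8 (mod 9): gcd(210, 9) = 3; 8 - 32 = -24, which IS divisible by 3, so compatible.
    Write x = 32 + 210·t and substitute into x ≡ 8 (mod 9): 210·t ≡ 8 − 32 = -24 (mod 9).
    Divide the congruence (and modulus) by g = 3: 70·t ≡ -8 (mod 3).
    Reduce coefficients mod 3: 1·t ≡ 1 (mod 3).
    So t ≡ 1 (mod 3).
    Then x = 32 + 210·1 = 242, valid modulo lcm(210, 9) = 630: x ≡ 242 (mod 630).
Verify: 242 mod 21 = 11, 242 mod 10 = 2, 242 mod 9 = 8.

x ≡ 242 (mod 630).


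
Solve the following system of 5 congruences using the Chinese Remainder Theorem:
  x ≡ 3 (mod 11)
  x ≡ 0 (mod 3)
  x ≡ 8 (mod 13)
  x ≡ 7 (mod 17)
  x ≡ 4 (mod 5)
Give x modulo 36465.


Product of moduli M = 11 · 3 · 13 · 17 · 5 = 36465.
Merge one congruence at a time:
  Start: x ≡ 3 (mod 11).
  Combine with x ≡ 0 (mod 3); new modulus lcm = 33.
    Write x = 3 + 11·t and substitute into x ≡ 0 (mod 3): 11·t ≡ 0 − 3 = -3 (mod 3).
    Reduce coefficients mod 3: 2·t ≡ 0 (mod 3).
    The inverse of 2 mod 3 is 2 (since 2·2 = 4 = 1·3 + 1), so t ≡ 2·0 = 0 ≡ 0 (mod 3).
    Then x = 3 + 11·0 = 3, valid modulo lcm(11, 3) = 33: x ≡ 3 (mod 33).
  Combine with x ≡ 8 (mod 13); new modulus lcm = 429.
    Write x = 3 + 33·t and substitute into x ≡ 8 (mod 13): 33·t ≡ 8 − 3 = 5 (mod 13).
    Reduce coefficients mod 13: 7·t ≡ 5 (mod 13).
    The inverse of 7 mod 13 is 2 (since 7·2 = 14 = 1·13 + 1), so t ≡ 2·5 = 10 ≡ 10 (mod 13).
    Then x = 3 + 33·10 = 333, valid modulo lcm(33, 13) = 429: x ≡ 333 (mod 429).
  Combine with x ≡ 7 (mod 17); new modulus lcm = 7293.
    Write x = 333 + 429·t and substitute into x ≡ 7 (mod 17): 429·t ≡ 7 − 333 = -326 (mod 17).
    Reduce coefficients mod 17: 4·t ≡ 14 (mod 17).
    The inverse of 4 mod 17 is 13 (since 4·13 = 52 = 3·17 + 1), so t ≡ 13·14 = 182 ≡ 12 (mod 17).
    Then x = 333 + 429·12 = 5481, valid modulo lcm(429, 17) = 7293: x ≡ 5481 (mod 7293).
  Combine with x ≡ 4 (mod 5); new modulus lcm = 36465.
    Write x = 5481 + 7293·t and substitute into x ≡ 4 (mod 5): 7293·t ≡ 4 − 5481 = -5477 (mod 5).
    Reduce coefficients mod 5: 3·t ≡ 3 (mod 5).
    The inverse of 3 mod 5 is 2 (since 3·2 = 6 = 1·5 + 1), so t ≡ 2·3 = 6 ≡ 1 (mod 5).
    Then x = 5481 + 7293·1 = 12774, valid modulo lcm(7293, 5) = 36465: x ≡ 12774 (mod 36465).
Verify against each original: 12774 mod 11 = 3, 12774 mod 3 = 0, 12774 mod 13 = 8, 12774 mod 17 = 7, 12774 mod 5 = 4.

x ≡ 12774 (mod 36465).


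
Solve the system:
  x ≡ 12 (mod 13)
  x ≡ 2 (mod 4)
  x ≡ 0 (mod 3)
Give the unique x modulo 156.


Moduli 13, 4, 3 are pairwise coprime; by CRT there is a unique solution modulo M = 13 · 4 · 3 = 156.
Solve pairwise, accumulating the modulus:
  Start with x ≡ 12 (mod 13).
  Combine with x ≡ 2 (mod 4): since gcd(13, 4) = 1, we get a unique residue mod 52.
    Write x = 12 + 13·t and substitute into x ≡ 2 (mod 4): 13·t ≡ 2 − 12 = -10 (mod 4).
    Reduce coefficients mod 4: 1·t ≡ 2 (mod 4).
    So t ≡ 2 (mod 4).
    Then x = 12 + 13·2 = 38, valid modulo lcm(13, 4) = 52: x ≡ 38 (mod 52).
  Combine with x ≡ 0 (mod 3): since gcd(52, 3) = 1, we get a unique residue mod 156.
    Write x = 38 + 52·t and substitute into x ≡ 0 (mod 3): 52·t ≡ 0 − 38 = -38 (mod 3).
    Reduce coefficients mod 3: 1·t ≡ 1 (mod 3).
    So t ≡ 1 (mod 3).
    Then x = 38 + 52·1 = 90, valid modulo lcm(52, 3) = 156: x ≡ 90 (mod 156).
Verify: 90 mod 13 = 12 ✓, 90 mod 4 = 2 ✓, 90 mod 3 = 0 ✓.

x ≡ 90 (mod 156).


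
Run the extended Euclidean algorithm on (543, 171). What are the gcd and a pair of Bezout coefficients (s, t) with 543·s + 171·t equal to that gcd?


Euclidean algorithm on (543, 171) — divide until remainder is 0:
  543 = 3 · 171 + 30
  171 = 5 · 30 + 21
  30 = 1 · 21 + 9
  21 = 2 · 9 + 3
  9 = 3 · 3 + 0
gcd(543, 171) = 3.
Track Bezout coefficients alongside the remainders: start with r₀ = 543 = a·1 + b·0 (s = 1, t = 0) and r₁ = 171 = a·0 + b·1 (s = 0, t = 1); each new remainder r_{k+1} = r_{k-1} − q_k·r_k inherits s_{k+1} = s_{k-1} − q_k·s_k, t_{k+1} = t_{k-1} − q_k·t_k, so r_k = a·s_k + b·t_k at every step:
  q = 3: r = 30, s = 1 − 3·0 = 1, t = 0 − 3·1 = -3  (check: 543·1 + 171·(-3) = 30)
  q = 5: r = 21, s = 0 − 5·1 = -5, t = 1 − 5·(-3) = 16  (check: 543·(-5) + 171·16 = 21)
  q = 1: r = 9, s = 1 − 1·(-5) = 6, t = -3 − 1·16 = -19  (check: 543·6 + 171·(-19) = 9)
  q = 2: r = 3, s = -5 − 2·6 = -17, t = 16 − 2·(-19) = 54  (check: 543·(-17) + 171·54 = 3)
The row with r = 3 (the gcd) gives the Bezout coefficients s = -17, t = 54.
Result: 543 · (-17) + 171 · (54) = 3.

gcd(543, 171) = 3; s = -17, t = 54 (check: 543·(-17) + 171·54 = 3).


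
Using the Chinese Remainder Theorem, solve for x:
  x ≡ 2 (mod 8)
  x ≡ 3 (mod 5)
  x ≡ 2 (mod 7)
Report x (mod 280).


Moduli 8, 5, 7 are pairwise coprime; by CRT there is a unique solution modulo M = 8 · 5 · 7 = 280.
Solve pairwise, accumulating the modulus:
  Start with x ≡ 2 (mod 8).
  Combine with x ≡ 3 (mod 5): since gcd(8, 5) = 1, we get a unique residue mod 40.
    Write x = 2 + 8·t and substitute into x ≡ 3 (mod 5): 8·t ≡ 3 − 2 = 1 (mod 5).
    Reduce coefficients mod 5: 3·t ≡ 1 (mod 5).
    The inverse of 3 mod 5 is 2 (since 3·2 = 6 = 1·5 + 1), so t ≡ 2·1 = 2 ≡ 2 (mod 5).
    Then x = 2 + 8·2 = 18, valid modulo lcm(8, 5) = 40: x ≡ 18 (mod 40).
  Combine with x ≡ 2 (mod 7): since gcd(40, 7) = 1, we get a unique residue mod 280.
    Write x = 18 + 40·t and substitute into x ≡ 2 (mod 7): 40·t ≡ 2 − 18 = -16 (mod 7).
    Reduce coefficients mod 7: 5·t ≡ 5 (mod 7).
    The inverse of 5 mod 7 is 3 (since 5·3 = 15 = 2·7 + 1), so t ≡ 3·5 = 15 ≡ 1 (mod 7).
    Then x = 18 + 40·1 = 58, valid modulo lcm(40, 7) = 280: x ≡ 58 (mod 280).
Verify: 58 mod 8 = 2 ✓, 58 mod 5 = 3 ✓, 58 mod 7 = 2 ✓.

x ≡ 58 (mod 280).


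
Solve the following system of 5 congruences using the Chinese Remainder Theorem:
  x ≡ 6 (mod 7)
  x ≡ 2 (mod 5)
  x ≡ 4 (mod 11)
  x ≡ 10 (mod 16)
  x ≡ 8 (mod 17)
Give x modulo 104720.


Product of moduli M = 7 · 5 · 11 · 16 · 17 = 104720.
Merge one congruence at a time:
  Start: x ≡ 6 (mod 7).
  Combine with x ≡ 2 (mod 5); new modulus lcm = 35.
    Write x = 6 + 7·t and substitute into x ≡ 2 (mod 5): 7·t ≡ 2 − 6 = -4 (mod 5).
    Reduce coefficients mod 5: 2·t ≡ 1 (mod 5).
    The inverse of 2 mod 5 is 3 (since 2·3 = 6 = 1·5 + 1), so t ≡ 3·1 = 3 ≡ 3 (mod 5).
    Then x = 6 + 7·3 = 27, valid modulo lcm(7, 5) = 35: x ≡ 27 (mod 35).
  Combine with x ≡ 4 (mod 11); new modulus lcm = 385.
    Write x = 27 + 35·t and substitute into x ≡ 4 (mod 11): 35·t ≡ 4 − 27 = -23 (mod 11).
    Reduce coefficients mod 11: 2·t ≡ 10 (mod 11).
    The inverse of 2 mod 11 is 6 (since 2·6 = 12 = 1·11 + 1), so t ≡ 6·10 = 60 ≡ 5 (mod 11).
    Then x = 27 + 35·5 = 202, valid modulo lcm(35, 11) = 385: x ≡ 202 (mod 385).
  Combine with x ≡ 10 (mod 16); new modulus lcm = 6160.
    Write x = 202 + 385·t and substitute into x ≡ 10 (mod 16): 385·t ≡ 10 − 202 = -192 (mod 16).
    Reduce coefficients mod 16: 1·t ≡ 0 (mod 16).
    So t ≡ 0 (mod 16).
    Then x = 202 + 385·0 = 202, valid modulo lcm(385, 16) = 6160: x ≡ 202 (mod 6160).
  Combine with x ≡ 8 (mod 17); new modulus lcm = 104720.
    Write x = 202 + 6160·t and substitute into x ≡ 8 (mod 17): 6160·t ≡ 8 − 202 = -194 (mod 17).
    Reduce coefficients mod 17: 6·t ≡ 10 (mod 17).
    The inverse of 6 mod 17 is 3 (since 6·3 = 18 = 1·17 + 1), so t ≡ 3·10 = 30 ≡ 13 (mod 17).
    Then x = 202 + 6160·13 = 80282, valid modulo lcm(6160, 17) = 104720: x ≡ 80282 (mod 104720).
Verify against each original: 80282 mod 7 = 6, 80282 mod 5 = 2, 80282 mod 11 = 4, 80282 mod 16 = 10, 80282 mod 17 = 8.

x ≡ 80282 (mod 104720).


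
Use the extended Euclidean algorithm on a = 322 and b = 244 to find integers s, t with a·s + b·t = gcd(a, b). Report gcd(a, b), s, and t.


Euclidean algorithm on (322, 244) — divide until remainder is 0:
  322 = 1 · 244 + 78
  244 = 3 · 78 + 10
  78 = 7 · 10 + 8
  10 = 1 · 8 + 2
  8 = 4 · 2 + 0
gcd(322, 244) = 2.
Track Bezout coefficients alongside the remainders: start with r₀ = 322 = a·1 + b·0 (s = 1, t = 0) and r₁ = 244 = a·0 + b·1 (s = 0, t = 1); each new remainder r_{k+1} = r_{k-1} − q_k·r_k inherits s_{k+1} = s_{k-1} − q_k·s_k, t_{k+1} = t_{k-1} − q_k·t_k, so r_k = a·s_k + b·t_k at every step:
  q = 1: r = 78, s = 1 − 1·0 = 1, t = 0 − 1·1 = -1  (check: 322·1 + 244·(-1) = 78)
  q = 3: r = 10, s = 0 − 3·1 = -3, t = 1 − 3·(-1) = 4  (check: 322·(-3) + 244·4 = 10)
  q = 7: r = 8, s = 1 − 7·(-3) = 22, t = -1 − 7·4 = -29  (check: 322·22 + 244·(-29) = 8)
  q = 1: r = 2, s = -3 − 1·22 = -25, t = 4 − 1·(-29) = 33  (check: 322·(-25) + 244·33 = 2)
The row with r = 2 (the gcd) gives the Bezout coefficients s = -25, t = 33.
Result: 322 · (-25) + 244 · (33) = 2.

gcd(322, 244) = 2; s = -25, t = 33 (check: 322·(-25) + 244·33 = 2).


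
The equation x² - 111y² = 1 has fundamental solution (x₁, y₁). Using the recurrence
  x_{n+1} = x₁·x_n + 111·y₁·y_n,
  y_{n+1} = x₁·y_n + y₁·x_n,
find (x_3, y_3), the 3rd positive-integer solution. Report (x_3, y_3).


Step 1: Find the fundamental solution (x₁, y₁) of x² - 111y² = 1.
  Expand √111 as a continued fraction. a₀ = ⌊√111⌋ = 10; iterate m_{k+1} = d_k·a_k − m_k, d_{k+1} = (111 − m_{k+1}²)/d_k, a_{k+1} = ⌊(a₀ + m_{k+1})/d_{k+1}⌋ (starting m₀ = 0, d₀ = 1), with convergents p_k = a_k·p_{k-1} + p_{k-2}, q_k = a_k·q_{k-1} + q_{k-2} (p₋₁ = 1, q₋₁ = 0):
  k = 0: a₀ = 10; p₀/q₀ = 10/1; p₀² − 111·q₀² = 100 − 111 = -11.
  k = 1: m = 10, d = 11, a = ⌊(10 + 10)/11⌋ = 1; p/q = (1·10 + 1)/(1·1 + 0) = 11/1; p² − 111·q² = 121 − 111 = 10.
  k = 2: m = 1, d = 10, a = ⌊(10 + 1)/10⌋ = 1; p/q = (1·11 + 10)/(1·1 + 1) = 21/2; p² − 111·q² = 441 − 444 = -3.
  k = 3: m = 9, d = 3, a = ⌊(10 + 9)/3⌋ = 6; p/q = (6·21 + 11)/(6·2 + 1) = 137/13; p² − 111·q² = 18769 − 18759 = 10.
  k = 4: m = 9, d = 10, a = ⌊(10 + 9)/10⌋ = 1; p/q = (1·137 + 21)/(1·13 + 2) = 158/15; p² − 111·q² = 24964 − 24975 = -11.
  k = 5: m = 1, d = 11, a = ⌊(10 + 1)/11⌋ = 1; p/q = (1·158 + 137)/(1·15 + 13) = 295/28; p² − 111·q² = 87025 − 87024 = 1.
  The first convergent with p² − 111·q² = 1 gives the fundamental solution (x₁, y₁) = (295, 28).
Step 2: Apply the recurrence (x_{n+1}, y_{n+1}) = (x₁x_n + 111y₁y_n, x₁y_n + y₁x_n) repeatedly.
  From (x_1, y_1) = (295, 28): x_2 = 295·295 + 111·28·28 = 174049; y_2 = 295·28 + 28·295 = 16520.
  From (x_2, y_2) = (174049, 16520): x_3 = 295·174049 + 111·28·16520 = 102688615; y_3 = 295·16520 + 28·174049 = 9746772.
Step 3: Verify x_3² - 111·y_3² = 10544951650618225 - 10544951650618224 = 1 (should be 1). ✓

(x_1, y_1) = (295, 28); (x_3, y_3) = (102688615, 9746772).


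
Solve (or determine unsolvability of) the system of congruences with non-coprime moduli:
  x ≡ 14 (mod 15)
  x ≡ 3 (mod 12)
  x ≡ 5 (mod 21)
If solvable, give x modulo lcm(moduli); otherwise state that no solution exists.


Moduli 15, 12, 21 are not pairwise coprime, so CRT works modulo lcm(m_i) when all pairwise compatibility conditions hold.
Pairwise compatibility: gcd(m_i, m_j) must divide a_i - a_j for every pair.
Merge one congruence at a time:
  Start: x ≡ 14 (mod 15).
  Combine with x ≡ 3 (mod 12): gcd(15, 12) = 3, and 3 - 14 = -11 is NOT divisible by 3.
    ⇒ system is inconsistent (no integer solution).

No solution (the system is inconsistent).


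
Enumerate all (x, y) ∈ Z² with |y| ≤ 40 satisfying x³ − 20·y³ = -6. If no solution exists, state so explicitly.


The equation is x³ - 20y³ = -6. For fixed y, x³ = 20·y³ − 6, so a solution requires the RHS to be a perfect cube.
Strategy: iterate y from -40 to 40, compute RHS = 20·y³ − 6, and check whether it is a (positive or negative) perfect cube.
Check small values of y:
  y = 0: RHS = -6 is not a perfect cube.
  y = 1: RHS = 14 is not a perfect cube.
  y = -1: RHS = -26 is not a perfect cube.
  y = 2: RHS = 154 is not a perfect cube.
  y = -2: RHS = -166 is not a perfect cube.
  y = 3: RHS = 534 is not a perfect cube.
  y = -3: RHS = -546 is not a perfect cube.
Continuing the search up to |y| = 40 finds no solutions either.
No (x, y) in the scanned range satisfies the equation.

No integer solutions with |y| ≤ 40.


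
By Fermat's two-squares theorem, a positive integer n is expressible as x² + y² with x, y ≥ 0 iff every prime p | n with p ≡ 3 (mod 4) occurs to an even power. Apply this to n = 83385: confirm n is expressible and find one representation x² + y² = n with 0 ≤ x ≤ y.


Step 1: Factor n = 83385 = 3^2 · 5 · 17 · 109.
Step 2: Check the mod-4 condition on each prime factor: 3 ≡ 3 (mod 4), exponent 2 (must be even); 5 ≡ 1 (mod 4), exponent 1; 17 ≡ 1 (mod 4), exponent 1; 109 ≡ 1 (mod 4), exponent 1.
All primes ≡ 3 (mod 4) appear to even exponent (or don't appear), so by the two-squares theorem n IS expressible as a sum of two squares.
Step 3: Build a representation. Group n = k² · m with k = 3 and m = 5 · 17 · 109 = 9265 (a product of primes ≡ 1 (mod 4)); a representation of m scales to one of n via (k·x)² + (k·y)² = k²(x² + y²). Each prime p ≡ 1 (mod 4) is itself a sum of two squares; find a² by testing p − a² for a perfect square:
  5: 5 − 1² = 4 = 2² ⇒ 5 = 1² + 2².
  17: 17 − 1² = 16 = 4² ⇒ 17 = 1² + 4².
  109: 109 − 1² = 108, 109 − 2² = 105, 109 − 3² = 100 = 10² ⇒ 109 = 3² + 10².
  Combine using the Brahmagupta–Fibonacci identity (a² + b²)(c² + d²) = (ac − bd)² + (ad + bc)² = (ac + bd)² + (ad − bc)²:
  5 · 17 = 85: from (1² + 2²)(1² + 4²), take (1·1 − 2·4, 1·4 + 2·1) = (1 − 8, 4 + 2) = (-7, 6); dropping signs (only squares matter) gives (7, 6); check 7² + 6² = 49 + 36 = 85 ✓.
  85 · 109 = 9265: from (7² + 6²)(3² + 10²), take (7·3 − 6·10, 7·10 + 6·3) = (21 − 60, 70 + 18) = (-39, 88); dropping signs (only squares matter) gives (39, 88); check 39² + 88² = 1521 + 7744 = 9265 ✓.
  Scale by k = 3: (3·39, 3·88) = (117, 264).
Step 4: Order so x ≤ y and verify: 117² + 264² = 13689 + 69696 = 83385 = n. ✓

n = 83385 = 117² + 264² (one valid representation with x ≤ y).


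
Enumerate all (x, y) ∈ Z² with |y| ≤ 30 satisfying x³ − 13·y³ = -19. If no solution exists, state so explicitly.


The equation is x³ - 13y³ = -19. For fixed y, x³ = 13·y³ − 19, so a solution requires the RHS to be a perfect cube.
Strategy: iterate y from -30 to 30, compute RHS = 13·y³ − 19, and check whether it is a (positive or negative) perfect cube.
Check small values of y:
  y = 0: RHS = -19 is not a perfect cube.
  y = 1: RHS = -6 is not a perfect cube.
  y = -1: RHS = -32 is not a perfect cube.
  y = 2: RHS = 85 is not a perfect cube.
  y = -2: RHS = -123 is not a perfect cube.
  y = 3: RHS = 332 is not a perfect cube.
  y = -3: RHS = -370 is not a perfect cube.
Continuing the search up to |y| = 30 finds no solutions either.
No (x, y) in the scanned range satisfies the equation.

No integer solutions with |y| ≤ 30.


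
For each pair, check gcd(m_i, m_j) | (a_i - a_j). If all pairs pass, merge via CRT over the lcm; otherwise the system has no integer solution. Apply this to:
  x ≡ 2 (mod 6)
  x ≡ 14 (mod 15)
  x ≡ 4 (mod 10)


Moduli 6, 15, 10 are not pairwise coprime, so CRT works modulo lcm(m_i) when all pairwise compatibility conditions hold.
Pairwise compatibility: gcd(m_i, m_j) must divide a_i - a_j for every pair.
Merge one congruence at a time:
  Start: x ≡ 2 (mod 6).
  Combine with x ≡ 14 (mod 15): gcd(6, 15) = 3; 14 - 2 = 12, which IS divisible by 3, so compatible.
    Write x = 2 + 6·t and substitute into x ≡ 14 (mod 15): 6·t ≡ 14 − 2 = 12 (mod 15).
    Divide the congruence (and modulus) by g = 3: 2·t ≡ 4 (mod 5).
    The inverse of 2 mod 5 is 3 (since 2·3 = 6 = 1·5 + 1), so t ≡ 3·4 = 12 ≡ 2 (mod 5).
    Then x = 2 + 6·2 = 14, valid modulo lcm(6, 15) = 30: x ≡ 14 (mod 30).
  Combine with x ≡ 4 (mod 10): gcd(30, 10) = 10; 4 - 14 = -10, which IS divisible by 10, so compatible.
    Write x = 14 + 30·t and substitute into x ≡ 4 (mod 10): 30·t ≡ 4 − 14 = -10 (mod 10).
    Divide the congruence (and modulus) by g = 10: 3·t ≡ -1 (mod 1).
    Modulo 1 every t works; take t = 0.
    Then x = 14 + 30·0 = 14, valid modulo lcm(30, 10) = 30: x ≡ 14 (mod 30).
Verify: 14 mod 6 = 2, 14 mod 15 = 14, 14 mod 10 = 4.

x ≡ 14 (mod 30).


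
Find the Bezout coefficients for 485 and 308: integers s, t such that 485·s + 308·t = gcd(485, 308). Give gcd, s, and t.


Euclidean algorithm on (485, 308) — divide until remainder is 0:
  485 = 1 · 308 + 177
  308 = 1 · 177 + 131
  177 = 1 · 131 + 46
  131 = 2 · 46 + 39
  46 = 1 · 39 + 7
  39 = 5 · 7 + 4
  7 = 1 · 4 + 3
  4 = 1 · 3 + 1
  3 = 3 · 1 + 0
gcd(485, 308) = 1.
Track Bezout coefficients alongside the remainders: start with r₀ = 485 = a·1 + b·0 (s = 1, t = 0) and r₁ = 308 = a·0 + b·1 (s = 0, t = 1); each new remainder r_{k+1} = r_{k-1} − q_k·r_k inherits s_{k+1} = s_{k-1} − q_k·s_k, t_{k+1} = t_{k-1} − q_k·t_k, so r_k = a·s_k + b·t_k at every step:
  q = 1: r = 177, s = 1 − 1·0 = 1, t = 0 − 1·1 = -1  (check: 485·1 + 308·(-1) = 177)
  q = 1: r = 131, s = 0 − 1·1 = -1, t = 1 − 1·(-1) = 2  (check: 485·(-1) + 308·2 = 131)
  q = 1: r = 46, s = 1 − 1·(-1) = 2, t = -1 − 1·2 = -3  (check: 485·2 + 308·(-3) = 46)
  q = 2: r = 39, s = -1 − 2·2 = -5, t = 2 − 2·(-3) = 8  (check: 485·(-5) + 308·8 = 39)
  q = 1: r = 7, s = 2 − 1·(-5) = 7, t = -3 − 1·8 = -11  (check: 485·7 + 308·(-11) = 7)
  q = 5: r = 4, s = -5 − 5·7 = -40, t = 8 − 5·(-11) = 63  (check: 485·(-40) + 308·63 = 4)
  q = 1: r = 3, s = 7 − 1·(-40) = 47, t = -11 − 1·63 = -74  (check: 485·47 + 308·(-74) = 3)
  q = 1: r = 1, s = -40 − 1·47 = -87, t = 63 − 1·(-74) = 137  (check: 485·(-87) + 308·137 = 1)
The row with r = 1 (the gcd) gives the Bezout coefficients s = -87, t = 137.
Result: 485 · (-87) + 308 · (137) = 1.

gcd(485, 308) = 1; s = -87, t = 137 (check: 485·(-87) + 308·137 = 1).


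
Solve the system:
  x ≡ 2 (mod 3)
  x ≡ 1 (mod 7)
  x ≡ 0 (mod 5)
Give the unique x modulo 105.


Moduli 3, 7, 5 are pairwise coprime; by CRT there is a unique solution modulo M = 3 · 7 · 5 = 105.
Solve pairwise, accumulating the modulus:
  Start with x ≡ 2 (mod 3).
  Combine with x ≡ 1 (mod 7): since gcd(3, 7) = 1, we get a unique residue mod 21.
    Write x = 2 + 3·t and substitute into x ≡ 1 (mod 7): 3·t ≡ 1 − 2 = -1 (mod 7).
    Reduce coefficients mod 7: 3·t ≡ 6 (mod 7).
    The inverse of 3 mod 7 is 5 (since 3·5 = 15 = 2·7 + 1), so t ≡ 5·6 = 30 ≡ 2 (mod 7).
    Then x = 2 + 3·2 = 8, valid modulo lcm(3, 7) = 21: x ≡ 8 (mod 21).
  Combine with x ≡ 0 (mod 5): since gcd(21, 5) = 1, we get a unique residue mod 105.
    Write x = 8 + 21·t and substitute into x ≡ 0 (mod 5): 21·t ≡ 0 − 8 = -8 (mod 5).
    Reduce coefficients mod 5: 1·t ≡ 2 (mod 5).
    So t ≡ 2 (mod 5).
    Then x = 8 + 21·2 = 50, valid modulo lcm(21, 5) = 105: x ≡ 50 (mod 105).
Verify: 50 mod 3 = 2 ✓, 50 mod 7 = 1 ✓, 50 mod 5 = 0 ✓.

x ≡ 50 (mod 105).


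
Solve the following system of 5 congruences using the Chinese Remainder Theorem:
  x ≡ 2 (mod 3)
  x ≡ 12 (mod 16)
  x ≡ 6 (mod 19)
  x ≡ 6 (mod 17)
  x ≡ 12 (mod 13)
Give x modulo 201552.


Product of moduli M = 3 · 16 · 19 · 17 · 13 = 201552.
Merge one congruence at a time:
  Start: x ≡ 2 (mod 3).
  Combine with x ≡ 12 (mod 16); new modulus lcm = 48.
    Write x = 2 + 3·t and substitute into x ≡ 12 (mod 16): 3·t ≡ 12 − 2 = 10 (mod 16).
    The inverse of 3 mod 16 is 11 (since 3·11 = 33 = 2·16 + 1), so t ≡ 11·10 = 110 ≡ 14 (mod 16).
    Then x = 2 + 3·14 = 44, valid modulo lcm(3, 16) = 48: x ≡ 44 (mod 48).
  Combine with x ≡ 6 (mod 19); new modulus lcm = 912.
    Write x = 44 + 48·t and substitute into x ≡ 6 (mod 19): 48·t ≡ 6 − 44 = -38 (mod 19).
    Reduce coefficients mod 19: 10·t ≡ 0 (mod 19).
    The inverse of 10 mod 19 is 2 (since 10·2 = 20 = 1·19 + 1), so t ≡ 2·0 = 0 ≡ 0 (mod 19).
    Then x = 44 + 48·0 = 44, valid modulo lcm(48, 19) = 912: x ≡ 44 (mod 912).
  Combine with x ≡ 6 (mod 17); new modulus lcm = 15504.
    Write x = 44 + 912·t and substitute into x ≡ 6 (mod 17): 912·t ≡ 6 − 44 = -38 (mod 17).
    Reduce coefficients mod 17: 11·t ≡ 13 (mod 17).
    The inverse of 11 mod 17 is 14 (since 11·14 = 154 = 9·17 + 1), so t ≡ 14·13 = 182 ≡ 12 (mod 17).
    Then x = 44 + 912·12 = 10988, valid modulo lcm(912, 17) = 15504: x ≡ 10988 (mod 15504).
  Combine with x ≡ 12 (mod 13); new modulus lcm = 201552.
    Write x = 10988 + 15504·t and substitute into x ≡ 12 (mod 13): 15504·t ≡ 12 − 10988 = -10976 (mod 13).
    Reduce coefficients mod 13: 8·t ≡ 9 (mod 13).
    The inverse of 8 mod 13 is 5 (since 8·5 = 40 = 3·13 + 1), so t ≡ 5·9 = 45 ≡ 6 (mod 13).
    Then x = 10988 + 15504·6 = 104012, valid modulo lcm(15504, 13) = 201552: x ≡ 104012 (mod 201552).
Verify against each original: 104012 mod 3 = 2, 104012 mod 16 = 12, 104012 mod 19 = 6, 104012 mod 17 = 6, 104012 mod 13 = 12.

x ≡ 104012 (mod 201552).


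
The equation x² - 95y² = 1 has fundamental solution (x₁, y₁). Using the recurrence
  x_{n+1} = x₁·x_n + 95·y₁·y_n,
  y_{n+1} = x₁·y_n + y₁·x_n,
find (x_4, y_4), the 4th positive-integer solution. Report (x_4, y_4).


Step 1: Find the fundamental solution (x₁, y₁) of x² - 95y² = 1.
  Expand √95 as a continued fraction. a₀ = ⌊√95⌋ = 9; iterate m_{k+1} = d_k·a_k − m_k, d_{k+1} = (95 − m_{k+1}²)/d_k, a_{k+1} = ⌊(a₀ + m_{k+1})/d_{k+1}⌋ (starting m₀ = 0, d₀ = 1), with convergents p_k = a_k·p_{k-1} + p_{k-2}, q_k = a_k·q_{k-1} + q_{k-2} (p₋₁ = 1, q₋₁ = 0):
  k = 0: a₀ = 9; p₀/q₀ = 9/1; p₀² − 95·q₀² = 81 − 95 = -14.
  k = 1: m = 9, d = 14, a = ⌊(9 + 9)/14⌋ = 1; p/q = (1·9 + 1)/(1·1 + 0) = 10/1; p² − 95·q² = 100 − 95 = 5.
  k = 2: m = 5, d = 5, a = ⌊(9 + 5)/5⌋ = 2; p/q = (2·10 + 9)/(2·1 + 1) = 29/3; p² − 95·q² = 841 − 855 = -14.
  k = 3: m = 5, d = 14, a = ⌊(9 + 5)/14⌋ = 1; p/q = (1·29 + 10)/(1·3 + 1) = 39/4; p² − 95·q² = 1521 − 1520 = 1.
  The first convergent with p² − 95·q² = 1 gives the fundamental solution (x₁, y₁) = (39, 4).
Step 2: Apply the recurrence (x_{n+1}, y_{n+1}) = (x₁x_n + 95y₁y_n, x₁y_n + y₁x_n) repeatedly.
  From (x_1, y_1) = (39, 4): x_2 = 39·39 + 95·4·4 = 3041; y_2 = 39·4 + 4·39 = 312.
  From (x_2, y_2) = (3041, 312): x_3 = 39·3041 + 95·4·312 = 237159; y_3 = 39·312 + 4·3041 = 24332.
  From (x_3, y_3) = (237159, 24332): x_4 = 39·237159 + 95·4·24332 = 18495361; y_4 = 39·24332 + 4·237159 = 1897584.
Step 3: Verify x_4² - 95·y_4² = 342078378520321 - 342078378520320 = 1 (should be 1). ✓

(x_1, y_1) = (39, 4); (x_4, y_4) = (18495361, 1897584).


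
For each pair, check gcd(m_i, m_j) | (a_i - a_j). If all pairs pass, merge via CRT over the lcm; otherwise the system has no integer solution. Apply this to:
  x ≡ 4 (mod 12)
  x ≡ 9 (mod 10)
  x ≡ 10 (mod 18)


Moduli 12, 10, 18 are not pairwise coprime, so CRT works modulo lcm(m_i) when all pairwise compatibility conditions hold.
Pairwise compatibility: gcd(m_i, m_j) must divide a_i - a_j for every pair.
Merge one congruence at a time:
  Start: x ≡ 4 (mod 12).
  Combine with x ≡ 9 (mod 10): gcd(12, 10) = 2, and 9 - 4 = 5 is NOT divisible by 2.
    ⇒ system is inconsistent (no integer solution).

No solution (the system is inconsistent).


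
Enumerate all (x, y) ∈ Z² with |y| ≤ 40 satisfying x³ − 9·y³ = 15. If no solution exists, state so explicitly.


The equation is x³ - 9y³ = 15. For fixed y, x³ = 9·y³ + 15, so a solution requires the RHS to be a perfect cube.
Strategy: iterate y from -40 to 40, compute RHS = 9·y³ + 15, and check whether it is a (positive or negative) perfect cube.
Check small values of y:
  y = 0: RHS = 15 is not a perfect cube.
  y = 1: RHS = 24 is not a perfect cube.
  y = -1: RHS = 6 is not a perfect cube.
  y = 2: RHS = 87 is not a perfect cube.
  y = -2: RHS = -57 is not a perfect cube.
  y = 3: RHS = 258 is not a perfect cube.
  y = -3: RHS = -228 is not a perfect cube.
Continuing the search up to |y| = 40 finds no solutions either.
No (x, y) in the scanned range satisfies the equation.

No integer solutions with |y| ≤ 40.


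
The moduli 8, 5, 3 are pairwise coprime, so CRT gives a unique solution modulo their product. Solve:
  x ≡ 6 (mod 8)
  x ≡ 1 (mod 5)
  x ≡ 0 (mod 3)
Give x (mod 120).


Moduli 8, 5, 3 are pairwise coprime; by CRT there is a unique solution modulo M = 8 · 5 · 3 = 120.
Solve pairwise, accumulating the modulus:
  Start with x ≡ 6 (mod 8).
  Combine with x ≡ 1 (mod 5): since gcd(8, 5) = 1, we get a unique residue mod 40.
    Write x = 6 + 8·t and substitute into x ≡ 1 (mod 5): 8·t ≡ 1 − 6 = -5 (mod 5).
    Reduce coefficients mod 5: 3·t ≡ 0 (mod 5).
    The inverse of 3 mod 5 is 2 (since 3·2 = 6 = 1·5 + 1), so t ≡ 2·0 = 0 ≡ 0 (mod 5).
    Then x = 6 + 8·0 = 6, valid modulo lcm(8, 5) = 40: x ≡ 6 (mod 40).
  Combine with x ≡ 0 (mod 3): since gcd(40, 3) = 1, we get a unique residue mod 120.
    Write x = 6 + 40·t and substitute into x ≡ 0 (mod 3): 40·t ≡ 0 − 6 = -6 (mod 3).
    Reduce coefficients mod 3: 1·t ≡ 0 (mod 3).
    So t ≡ 0 (mod 3).
    Then x = 6 + 40·0 = 6, valid modulo lcm(40, 3) = 120: x ≡ 6 (mod 120).
Verify: 6 mod 8 = 6 ✓, 6 mod 5 = 1 ✓, 6 mod 3 = 0 ✓.

x ≡ 6 (mod 120).


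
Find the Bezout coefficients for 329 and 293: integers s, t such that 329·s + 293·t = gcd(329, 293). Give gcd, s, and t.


Euclidean algorithm on (329, 293) — divide until remainder is 0:
  329 = 1 · 293 + 36
  293 = 8 · 36 + 5
  36 = 7 · 5 + 1
  5 = 5 · 1 + 0
gcd(329, 293) = 1.
Track Bezout coefficients alongside the remainders: start with r₀ = 329 = a·1 + b·0 (s = 1, t = 0) and r₁ = 293 = a·0 + b·1 (s = 0, t = 1); each new remainder r_{k+1} = r_{k-1} − q_k·r_k inherits s_{k+1} = s_{k-1} − q_k·s_k, t_{k+1} = t_{k-1} − q_k·t_k, so r_k = a·s_k + b·t_k at every step:
  q = 1: r = 36, s = 1 − 1·0 = 1, t = 0 − 1·1 = -1  (check: 329·1 + 293·(-1) = 36)
  q = 8: r = 5, s = 0 − 8·1 = -8, t = 1 − 8·(-1) = 9  (check: 329·(-8) + 293·9 = 5)
  q = 7: r = 1, s = 1 − 7·(-8) = 57, t = -1 − 7·9 = -64  (check: 329·57 + 293·(-64) = 1)
The row with r = 1 (the gcd) gives the Bezout coefficients s = 57, t = -64.
Result: 329 · (57) + 293 · (-64) = 1.

gcd(329, 293) = 1; s = 57, t = -64 (check: 329·57 + 293·(-64) = 1).


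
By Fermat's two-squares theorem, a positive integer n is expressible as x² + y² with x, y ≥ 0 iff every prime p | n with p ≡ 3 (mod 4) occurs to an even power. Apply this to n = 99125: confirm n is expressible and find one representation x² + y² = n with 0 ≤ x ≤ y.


Step 1: Factor n = 99125 = 5^3 · 13 · 61.
Step 2: Check the mod-4 condition on each prime factor: 5 ≡ 1 (mod 4), exponent 3; 13 ≡ 1 (mod 4), exponent 1; 61 ≡ 1 (mod 4), exponent 1.
All primes ≡ 3 (mod 4) appear to even exponent (or don't appear), so by the two-squares theorem n IS expressible as a sum of two squares.
Step 3: Build a representation. Group n = k² · m with k = 5 and m = 5 · 13 · 61 = 3965 (a product of primes ≡ 1 (mod 4)); a representation of m scales to one of n via (k·x)² + (k·y)² = k²(x² + y²). Each prime p ≡ 1 (mod 4) is itself a sum of two squares; find a² by testing p − a² for a perfect square:
  5: 5 − 1² = 4 = 2² ⇒ 5 = 1² + 2².
  13: 13 − 1² = 12, 13 − 2² = 9 = 3² ⇒ 13 = 2² + 3².
  61: 61 − 1² = 60, 61 − 2² = 57, 61 − 3² = 52, 61 − 4² = 45, 61 − 5² = 36 = 6² ⇒ 61 = 5² + 6².
  Combine using the Brahmagupta–Fibonacci identity (a² + b²)(c² + d²) = (ac − bd)² + (ad + bc)² = (ac + bd)² + (ad − bc)²:
  5 · 13 = 65: from (1² + 2²)(2² + 3²), take (1·2 − 2·3, 1·3 + 2·2) = (2 − 6, 3 + 4) = (-4, 7); dropping signs (only squares matter) gives (4, 7); check 4² + 7² = 16 + 49 = 65 ✓.
  65 · 61 = 3965: from (4² + 7²)(5² + 6²), take (4·5 − 7·6, 4·6 + 7·5) = (20 − 42, 24 + 35) = (-22, 59); dropping signs (only squares matter) gives (22, 59); check 22² + 59² = 484 + 3481 = 3965 ✓.
  Scale by k = 5: (5·22, 5·59) = (110, 295).
Step 4: Order so x ≤ y and verify: 110² + 295² = 12100 + 87025 = 99125 = n. ✓

n = 99125 = 110² + 295² (one valid representation with x ≤ y).


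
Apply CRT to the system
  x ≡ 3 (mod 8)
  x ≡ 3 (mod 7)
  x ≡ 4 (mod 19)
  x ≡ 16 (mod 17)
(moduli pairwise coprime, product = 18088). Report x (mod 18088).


Product of moduli M = 8 · 7 · 19 · 17 = 18088.
Merge one congruence at a time:
  Start: x ≡ 3 (mod 8).
  Combine with x ≡ 3 (mod 7); new modulus lcm = 56.
    Write x = 3 + 8·t and substitute into x ≡ 3 (mod 7): 8·t ≡ 3 − 3 = 0 (mod 7).
    Reduce coefficients mod 7: 1·t ≡ 0 (mod 7).
    So t ≡ 0 (mod 7).
    Then x = 3 + 8·0 = 3, valid modulo lcm(8, 7) = 56: x ≡ 3 (mod 56).
  Combine with x ≡ 4 (mod 19); new modulus lcm = 1064.
    Write x = 3 + 56·t and substitute into x ≡ 4 (mod 19): 56·t ≡ 4 − 3 = 1 (mod 19).
    Reduce coefficients mod 19: 18·t ≡ 1 (mod 19).
    The inverse of 18 mod 19 is 18 (since 18·18 = 324 = 17·19 + 1), so t ≡ 18·1 = 18 ≡ 18 (mod 19).
    Then x = 3 + 56·18 = 1011, valid modulo lcm(56, 19) = 1064: x ≡ 1011 (mod 1064).
  Combine with x ≡ 16 (mod 17); new modulus lcm = 18088.
    Write x = 1011 + 1064·t and substitute into x ≡ 16 (mod 17): 1064·t ≡ 16 − 1011 = -995 (mod 17).
    Reduce coefficients mod 17: 10·t ≡ 8 (mod 17).
    The inverse of 10 mod 17 is 12 (since 10·12 = 120 = 7·17 + 1), so t ≡ 12·8 = 96 ≡ 11 (mod 17).
    Then x = 1011 + 1064·11 = 12715, valid modulo lcm(1064, 17) = 18088: x ≡ 12715 (mod 18088).
Verify against each original: 12715 mod 8 = 3, 12715 mod 7 = 3, 12715 mod 19 = 4, 12715 mod 17 = 16.

x ≡ 12715 (mod 18088).


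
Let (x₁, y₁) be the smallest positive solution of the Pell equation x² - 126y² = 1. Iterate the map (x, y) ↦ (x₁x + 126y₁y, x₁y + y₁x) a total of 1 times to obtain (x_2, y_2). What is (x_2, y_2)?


Step 1: Find the fundamental solution (x₁, y₁) of x² - 126y² = 1.
  Expand √126 as a continued fraction. a₀ = ⌊√126⌋ = 11; iterate m_{k+1} = d_k·a_k − m_k, d_{k+1} = (126 − m_{k+1}²)/d_k, a_{k+1} = ⌊(a₀ + m_{k+1})/d_{k+1}⌋ (starting m₀ = 0, d₀ = 1), with convergents p_k = a_k·p_{k-1} + p_{k-2}, q_k = a_k·q_{k-1} + q_{k-2} (p₋₁ = 1, q₋₁ = 0):
  k = 0: a₀ = 11; p₀/q₀ = 11/1; p₀² − 126·q₀² = 121 − 126 = -5.
  k = 1: m = 11, d = 5, a = ⌊(11 + 11)/5⌋ = 4; p/q = (4·11 + 1)/(4·1 + 0) = 45/4; p² − 126·q² = 2025 − 2016 = 9.
  k = 2: m = 9, d = 9, a = ⌊(11 + 9)/9⌋ = 2; p/q = (2·45 + 11)/(2·4 + 1) = 101/9; p² − 126·q² = 10201 − 10206 = -5.
  k = 3: m = 9, d = 5, a = ⌊(11 + 9)/5⌋ = 4; p/q = (4·101 + 45)/(4·9 + 4) = 449/40; p² − 126·q² = 201601 − 201600 = 1.
  The first convergent with p² − 126·q² = 1 gives the fundamental solution (x₁, y₁) = (449, 40).
Step 2: Apply the recurrence (x_{n+1}, y_{n+1}) = (x₁x_n + 126y₁y_n, x₁y_n + y₁x_n) repeatedly.
  From (x_1, y_1) = (449, 40): x_2 = 449·449 + 126·40·40 = 403201; y_2 = 449·40 + 40·449 = 35920.
Step 3: Verify x_2² - 126·y_2² = 162571046401 - 162571046400 = 1 (should be 1). ✓

(x_1, y_1) = (449, 40); (x_2, y_2) = (403201, 35920).
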